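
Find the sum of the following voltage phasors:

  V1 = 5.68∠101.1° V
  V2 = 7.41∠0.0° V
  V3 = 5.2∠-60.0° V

Step 1 — Convert each phasor to rectangular form:
  V1 = 5.68·(cos(101.1°) + j·sin(101.1°)) = -1.094 + j5.574 V
  V2 = 7.41·(cos(0.0°) + j·sin(0.0°)) = 7.41 V
  V3 = 5.2·(cos(-60.0°) + j·sin(-60.0°)) = 2.6 - j4.503 V
Step 2 — Sum components: V_total = 8.916 + j1.07 V.
Step 3 — Convert to polar: |V_total| = 8.98 V, ∠V_total = 6.8°.

V_total = 8.98∠6.8° V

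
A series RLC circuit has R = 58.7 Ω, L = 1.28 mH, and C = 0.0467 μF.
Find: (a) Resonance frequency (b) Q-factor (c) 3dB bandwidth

Step 1 — Resonance condition Im(Z)=0 gives ω₀ = 1/√(LC).
Step 2 — ω₀ = 1/√(0.00128·4.67e-08) = 1.293e+05 rad/s.
Step 3 — f₀ = ω₀/(2π) = 2.059e+04 Hz.
Step 4 — Series Q: Q = ω₀L/R = 1.293e+05·0.00128/58.7 = 2.82.
Step 5 — 3dB bandwidth: Δω = ω₀/Q = 4.586e+04 rad/s; BW = Δω/(2π) = 7299 Hz.

(a) f₀ = 2.059e+04 Hz  (b) Q = 2.82  (c) BW = 7299 Hz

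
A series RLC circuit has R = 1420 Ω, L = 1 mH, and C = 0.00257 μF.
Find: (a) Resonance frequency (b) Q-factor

Step 1 — Resonance condition Im(Z)=0 gives ω₀ = 1/√(LC).
Step 2 — ω₀ = 1/√(0.001·2.57e-09) = 6.238e+05 rad/s.
Step 3 — f₀ = ω₀/(2π) = 9.928e+04 Hz.
Step 4 — Series Q: Q = ω₀L/R = 6.238e+05·0.001/1420 = 0.4393.

(a) f₀ = 9.928e+04 Hz  (b) Q = 0.4393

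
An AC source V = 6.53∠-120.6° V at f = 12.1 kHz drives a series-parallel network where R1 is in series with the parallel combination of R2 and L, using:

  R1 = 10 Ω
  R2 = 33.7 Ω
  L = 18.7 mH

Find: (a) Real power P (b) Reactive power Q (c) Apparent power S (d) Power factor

Step 1 — Angular frequency: ω = 2π·f = 2π·1.21e+04 = 7.603e+04 rad/s.
Step 2 — Component impedances:
  R1: Z = R = 10 Ω
  R2: Z = R = 33.7 Ω
  L: Z = jωL = j·7.603e+04·0.0187 = 0 + j1422 Ω
Step 3 — Parallel branch: R2 || L = 1/(1/R2 + 1/L) = 33.68 + j0.7984 Ω.
Step 4 — Series with R1: Z_total = R1 + (R2 || L) = 43.68 + j0.7984 Ω = 43.69∠1.0° Ω.
Step 5 — Source phasor: V = 6.53∠-120.6° V = -3.324 - j5.621 V.
Step 6 — Current: I = V / Z = -0.07842 - j0.1272 A = 0.1495∠-121.6° A.
Step 7 — Complex power: S = V·I* = 0.9759 + j0.01784 VA.
Step 8 — Real power: P = Re(S) = 0.9759 W.
Step 9 — Reactive power: Q = Im(S) = 0.01784 VAR.
Step 10 — Apparent power: |S| = 0.976 VA.
Step 11 — Power factor: PF = P/|S| = 0.9998 (lagging).

(a) P = 0.9759 W  (b) Q = 0.01784 VAR  (c) S = 0.976 VA  (d) PF = 0.9998 (lagging)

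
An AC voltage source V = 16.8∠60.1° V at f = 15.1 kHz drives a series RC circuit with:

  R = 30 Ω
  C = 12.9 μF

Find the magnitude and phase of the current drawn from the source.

Step 1 — Angular frequency: ω = 2π·f = 2π·1.51e+04 = 9.488e+04 rad/s.
Step 2 — Component impedances:
  R: Z = R = 30 Ω
  C: Z = 1/(jωC) = -j/(ω·C) = 0 - j0.8171 Ω
Step 3 — Series combination: Z_total = R + C = 30 - j0.8171 Ω = 30.01∠-1.6° Ω.
Step 4 — Source phasor: V = 16.8∠60.1° V = 8.375 + j14.56 V.
Step 5 — Ohm's law: I = V / Z_total = (8.375 + j14.56) / (30 - j0.8171) = 0.2657 + j0.4927 A.
Step 6 — Convert to polar: |I| = 0.5598 A, ∠I = 61.7°.

I = 0.5598∠61.7° A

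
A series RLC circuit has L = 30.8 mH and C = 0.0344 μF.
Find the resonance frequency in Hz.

Step 1 — Resonance condition Im(Z)=0 gives ω₀ = 1/√(LC).
Step 2 — ω₀ = 1/√(0.0308·3.44e-08) = 3.072e+04 rad/s.
Step 3 — f₀ = ω₀/(2π) = 4890 Hz.

f₀ = 4890 Hz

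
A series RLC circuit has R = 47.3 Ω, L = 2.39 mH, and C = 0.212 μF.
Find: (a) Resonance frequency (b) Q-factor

Step 1 — Resonance condition Im(Z)=0 gives ω₀ = 1/√(LC).
Step 2 — ω₀ = 1/√(0.00239·2.12e-07) = 4.443e+04 rad/s.
Step 3 — f₀ = ω₀/(2π) = 7071 Hz.
Step 4 — Series Q: Q = ω₀L/R = 4.443e+04·0.00239/47.3 = 2.245.

(a) f₀ = 7071 Hz  (b) Q = 2.245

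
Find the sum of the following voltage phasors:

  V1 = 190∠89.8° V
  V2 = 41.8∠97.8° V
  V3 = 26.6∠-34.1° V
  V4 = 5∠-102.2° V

Step 1 — Convert each phasor to rectangular form:
  V1 = 190·(cos(89.8°) + j·sin(89.8°)) = 0.6632 + j190 V
  V2 = 41.8·(cos(97.8°) + j·sin(97.8°)) = -5.673 + j41.41 V
  V3 = 26.6·(cos(-34.1°) + j·sin(-34.1°)) = 22.03 - j14.91 V
  V4 = 5·(cos(-102.2°) + j·sin(-102.2°)) = -1.057 - j4.887 V
Step 2 — Sum components: V_total = 15.96 + j211.6 V.
Step 3 — Convert to polar: |V_total| = 212.2 V, ∠V_total = 85.7°.

V_total = 212.2∠85.7° V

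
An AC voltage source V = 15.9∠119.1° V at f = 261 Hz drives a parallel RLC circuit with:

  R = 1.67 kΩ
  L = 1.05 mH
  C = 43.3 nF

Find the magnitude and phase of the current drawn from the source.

Step 1 — Angular frequency: ω = 2π·f = 2π·261 = 1640 rad/s.
Step 2 — Component impedances:
  R: Z = R = 1670 Ω
  L: Z = jωL = j·1640·0.00105 = 0 + j1.722 Ω
  C: Z = 1/(jωC) = -j/(ω·C) = 0 - j1.408e+04 Ω
Step 3 — Parallel combination: 1/Z_total = 1/R + 1/L + 1/C; Z_total = 0.001776 + j1.722 Ω = 1.722∠89.9° Ω.
Step 4 — Source phasor: V = 15.9∠119.1° V = -7.733 + j13.89 V.
Step 5 — Ohm's law: I = V / Z_total = (-7.733 + j13.89) / (0.001776 + j1.722) = 8.063 + j4.499 A.
Step 6 — Convert to polar: |I| = 9.233 A, ∠I = 29.2°.

I = 9.233∠29.2° A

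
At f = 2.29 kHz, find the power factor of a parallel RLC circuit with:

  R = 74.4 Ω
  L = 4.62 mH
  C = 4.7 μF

Step 1 — Angular frequency: ω = 2π·f = 2π·2290 = 1.439e+04 rad/s.
Step 2 — Component impedances:
  R: Z = R = 74.4 Ω
  L: Z = jωL = j·1.439e+04·0.00462 = 0 + j66.47 Ω
  C: Z = 1/(jωC) = -j/(ω·C) = 0 - j14.79 Ω
Step 3 — Parallel combination: 1/Z_total = 1/R + 1/L + 1/C; Z_total = 4.563 - j17.85 Ω = 18.43∠-75.7° Ω.
Step 4 — Power factor: PF = cos(φ) = Re(Z)/|Z| = 4.563/18.425 = 0.2477.
Step 5 — Type: Im(Z) = -17.85 ⇒ leading (phase φ = -75.7°).

PF = 0.2477 (leading, φ = -75.7°)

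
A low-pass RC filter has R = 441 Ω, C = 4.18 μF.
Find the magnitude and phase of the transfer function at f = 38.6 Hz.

Step 1 — Angular frequency: ω = 2π·38.6 = 242.5 rad/s.
Step 2 — Transfer function: H(jω) = 1/(1 + jωRC).
Step 3 — Denominator: 1 + jωRC = 1 + j·242.5·441·4.18e-06 = 1 + j0.4471.
Step 4 — H = 0.8334 - j0.3726.
Step 5 — Magnitude: |H| = 0.9129 (-0.8 dB); phase: φ = -24.1°.

|H| = 0.9129 (-0.8 dB), φ = -24.1°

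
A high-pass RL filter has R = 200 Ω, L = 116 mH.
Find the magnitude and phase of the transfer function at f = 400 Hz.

Step 1 — Angular frequency: ω = 2π·400 = 2513 rad/s.
Step 2 — Transfer function: H(jω) = jωL/(R + jωL).
Step 3 — Numerator jωL = j·291.5; denominator R + jωL = 200 + j291.5.
Step 4 — H = 0.68 + j0.4665.
Step 5 — Magnitude: |H| = 0.8246 (-1.7 dB); phase: φ = 34.5°.

|H| = 0.8246 (-1.7 dB), φ = 34.5°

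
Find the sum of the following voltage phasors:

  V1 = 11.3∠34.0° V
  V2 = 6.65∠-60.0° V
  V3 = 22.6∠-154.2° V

Step 1 — Convert each phasor to rectangular form:
  V1 = 11.3·(cos(34.0°) + j·sin(34.0°)) = 9.368 + j6.319 V
  V2 = 6.65·(cos(-60.0°) + j·sin(-60.0°)) = 3.325 - j5.759 V
  V3 = 22.6·(cos(-154.2°) + j·sin(-154.2°)) = -20.35 - j9.836 V
Step 2 — Sum components: V_total = -7.654 - j9.276 V.
Step 3 — Convert to polar: |V_total| = 12.03 V, ∠V_total = -129.5°.

V_total = 12.03∠-129.5° V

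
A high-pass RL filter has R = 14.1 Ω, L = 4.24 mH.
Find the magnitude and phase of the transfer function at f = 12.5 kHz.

Step 1 — Angular frequency: ω = 2π·1.25e+04 = 7.854e+04 rad/s.
Step 2 — Transfer function: H(jω) = jωL/(R + jωL).
Step 3 — Numerator jωL = j·333; denominator R + jωL = 14.1 + j333.
Step 4 — H = 0.9982 + j0.04227.
Step 5 — Magnitude: |H| = 0.9991 (-0.0 dB); phase: φ = 2.4°.

|H| = 0.9991 (-0.0 dB), φ = 2.4°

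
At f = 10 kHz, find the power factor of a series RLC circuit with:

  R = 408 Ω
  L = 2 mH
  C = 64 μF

Step 1 — Angular frequency: ω = 2π·f = 2π·1e+04 = 6.283e+04 rad/s.
Step 2 — Component impedances:
  R: Z = R = 408 Ω
  L: Z = jωL = j·6.283e+04·0.002 = 0 + j125.7 Ω
  C: Z = 1/(jωC) = -j/(ω·C) = 0 - j0.2487 Ω
Step 3 — Series combination: Z_total = R + L + C = 408 + j125.4 Ω = 426.8∠17.1° Ω.
Step 4 — Power factor: PF = cos(φ) = Re(Z)/|Z| = 408/426.84 = 0.9559.
Step 5 — Type: Im(Z) = 125.4 ⇒ lagging (phase φ = 17.1°).

PF = 0.9559 (lagging, φ = 17.1°)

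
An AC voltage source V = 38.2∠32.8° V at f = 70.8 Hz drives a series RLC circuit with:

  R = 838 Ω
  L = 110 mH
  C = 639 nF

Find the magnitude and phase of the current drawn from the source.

Step 1 — Angular frequency: ω = 2π·f = 2π·70.8 = 444.8 rad/s.
Step 2 — Component impedances:
  R: Z = R = 838 Ω
  L: Z = jωL = j·444.8·0.11 = 0 + j48.93 Ω
  C: Z = 1/(jωC) = -j/(ω·C) = 0 - j3518 Ω
Step 3 — Series combination: Z_total = R + L + C = 838 - j3469 Ω = 3569∠-76.4° Ω.
Step 4 — Source phasor: V = 38.2∠32.8° V = 32.11 + j20.69 V.
Step 5 — Ohm's law: I = V / Z_total = (32.11 + j20.69) / (838 - j3469) = -0.003524 + j0.01011 A.
Step 6 — Convert to polar: |I| = 0.0107 A, ∠I = 109.2°.

I = 0.0107∠109.2° A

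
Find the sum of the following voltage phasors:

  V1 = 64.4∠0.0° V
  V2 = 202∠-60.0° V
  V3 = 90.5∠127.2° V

Step 1 — Convert each phasor to rectangular form:
  V1 = 64.4·(cos(0.0°) + j·sin(0.0°)) = 64.4 V
  V2 = 202·(cos(-60.0°) + j·sin(-60.0°)) = 101 - j174.9 V
  V3 = 90.5·(cos(127.2°) + j·sin(127.2°)) = -54.72 + j72.09 V
Step 2 — Sum components: V_total = 110.7 - j102.9 V.
Step 3 — Convert to polar: |V_total| = 151.1 V, ∠V_total = -42.9°.

V_total = 151.1∠-42.9° V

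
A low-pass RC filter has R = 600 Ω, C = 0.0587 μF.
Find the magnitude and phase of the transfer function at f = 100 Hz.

Step 1 — Angular frequency: ω = 2π·100 = 628.3 rad/s.
Step 2 — Transfer function: H(jω) = 1/(1 + jωRC).
Step 3 — Denominator: 1 + jωRC = 1 + j·628.3·600·5.87e-08 = 1 + j0.02213.
Step 4 — H = 0.9995 - j0.02212.
Step 5 — Magnitude: |H| = 0.9998 (-0.0 dB); phase: φ = -1.3°.

|H| = 0.9998 (-0.0 dB), φ = -1.3°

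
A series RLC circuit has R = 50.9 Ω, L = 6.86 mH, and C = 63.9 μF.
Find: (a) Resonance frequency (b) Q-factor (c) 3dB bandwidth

Step 1 — Resonance condition Im(Z)=0 gives ω₀ = 1/√(LC).
Step 2 — ω₀ = 1/√(0.00686·6.39e-05) = 1510 rad/s.
Step 3 — f₀ = ω₀/(2π) = 240.4 Hz.
Step 4 — Series Q: Q = ω₀L/R = 1510·0.00686/50.9 = 0.2036.
Step 5 — 3dB bandwidth: Δω = ω₀/Q = 7420 rad/s; BW = Δω/(2π) = 1181 Hz.

(a) f₀ = 240.4 Hz  (b) Q = 0.2036  (c) BW = 1181 Hz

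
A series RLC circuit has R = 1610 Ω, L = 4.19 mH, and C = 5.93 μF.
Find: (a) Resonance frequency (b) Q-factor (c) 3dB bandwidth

Step 1 — Resonance: ω₀ = 1/√(LC) = 1/√(0.00419·5.93e-06) = 6344 rad/s.
Step 2 — f₀ = ω₀/(2π) = 1010 Hz.
Step 3 — Series Q: Q = ω₀L/R = 6344·0.00419/1610 = 0.01651.
Step 4 — Bandwidth: Δω = ω₀/Q = 3.842e+05 rad/s; BW = Δω/(2π) = 6.116e+04 Hz.

(a) f₀ = 1010 Hz  (b) Q = 0.01651  (c) BW = 6.116e+04 Hz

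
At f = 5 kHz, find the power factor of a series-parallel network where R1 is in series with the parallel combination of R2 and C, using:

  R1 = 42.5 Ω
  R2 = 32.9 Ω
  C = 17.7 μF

Step 1 — Angular frequency: ω = 2π·f = 2π·5000 = 3.142e+04 rad/s.
Step 2 — Component impedances:
  R1: Z = R = 42.5 Ω
  R2: Z = R = 32.9 Ω
  C: Z = 1/(jωC) = -j/(ω·C) = 0 - j1.798 Ω
Step 3 — Parallel branch: R2 || C = 1/(1/R2 + 1/C) = 0.09801 - j1.793 Ω.
Step 4 — Series with R1: Z_total = R1 + (R2 || C) = 42.6 - j1.793 Ω = 42.64∠-2.4° Ω.
Step 5 — Power factor: PF = cos(φ) = Re(Z)/|Z| = 42.6/42.64 = 0.9991.
Step 6 — Type: Im(Z) = -1.793 ⇒ leading (phase φ = -2.4°).

PF = 0.9991 (leading, φ = -2.4°)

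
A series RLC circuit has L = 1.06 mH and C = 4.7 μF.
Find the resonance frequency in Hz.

Step 1 — Resonance condition Im(Z)=0 gives ω₀ = 1/√(LC).
Step 2 — ω₀ = 1/√(0.00106·4.7e-06) = 1.417e+04 rad/s.
Step 3 — f₀ = ω₀/(2π) = 2255 Hz.

f₀ = 2255 Hz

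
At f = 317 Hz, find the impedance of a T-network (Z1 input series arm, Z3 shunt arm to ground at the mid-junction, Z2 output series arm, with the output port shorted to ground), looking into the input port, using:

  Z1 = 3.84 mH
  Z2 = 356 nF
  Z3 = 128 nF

Step 1 — Angular frequency: ω = 2π·f = 2π·317 = 1992 rad/s.
Step 2 — Component impedances:
  Z1: Z = jωL = j·1992·0.00384 = 0 + j7.648 Ω
  Z2: Z = 1/(jωC) = -j/(ω·C) = 0 - j1410 Ω
  Z3: Z = 1/(jωC) = -j/(ω·C) = 0 - j3922 Ω
Step 3 — With the output port shorted to ground, the output series arm Z2 runs from the junction to ground; the shunt arm Z3 also runs from the junction to ground. They appear in parallel: Z3 || Z2 = 0 - j1037 Ω.
Step 4 — Series with input arm Z1: Z_in = Z1 + (Z3 || Z2) = 0 - j1030 Ω = 1030∠-90.0° Ω.

Z = 0 - j1030 Ω = 1030∠-90.0° Ω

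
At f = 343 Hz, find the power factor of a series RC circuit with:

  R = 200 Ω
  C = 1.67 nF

Step 1 — Angular frequency: ω = 2π·f = 2π·343 = 2155 rad/s.
Step 2 — Component impedances:
  R: Z = R = 200 Ω
  C: Z = 1/(jωC) = -j/(ω·C) = 0 - j2.778e+05 Ω
Step 3 — Series combination: Z_total = R + C = 200 - j2.778e+05 Ω = 2.778e+05∠-90.0° Ω.
Step 4 — Power factor: PF = cos(φ) = Re(Z)/|Z| = 200/2.7785e+05 = 0.0007198.
Step 5 — Type: Im(Z) = -2.778e+05 ⇒ leading (phase φ = -90.0°).

PF = 0.0007198 (leading, φ = -90.0°)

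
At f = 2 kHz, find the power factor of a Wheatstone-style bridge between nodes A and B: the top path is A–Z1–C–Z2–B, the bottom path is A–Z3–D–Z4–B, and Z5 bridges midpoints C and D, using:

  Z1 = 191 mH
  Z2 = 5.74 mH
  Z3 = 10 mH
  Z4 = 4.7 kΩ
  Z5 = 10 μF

Step 1 — Angular frequency: ω = 2π·f = 2π·2000 = 1.257e+04 rad/s.
Step 2 — Component impedances:
  Z1: Z = jωL = j·1.257e+04·0.191 = 0 + j2400 Ω
  Z2: Z = jωL = j·1.257e+04·0.00574 = 0 + j72.13 Ω
  Z3: Z = jωL = j·1.257e+04·0.01 = 0 + j125.7 Ω
  Z4: Z = R = 4700 Ω
  Z5: Z = 1/(jωC) = -j/(ω·C) = 0 - j7.958 Ω
Step 3 — Bridge requires nodal analysis (the Z5 bridge couples midpoints C and D, so the two paths cannot be reduced to a simple series/parallel combination). Setting node B to ground and injecting 1 A at node A, the 3-node admittance system at A, C, D solves to V_A = Z_AB = 0.8862 + j184.3 Ω = 184.3∠89.7° Ω.
Step 4 — Power factor: PF = cos(φ) = Re(Z)/|Z| = 0.8862/184.3 = 0.004808.
Step 5 — Type: Im(Z) = 184.3 ⇒ lagging (phase φ = 89.7°).

PF = 0.004808 (lagging, φ = 89.7°)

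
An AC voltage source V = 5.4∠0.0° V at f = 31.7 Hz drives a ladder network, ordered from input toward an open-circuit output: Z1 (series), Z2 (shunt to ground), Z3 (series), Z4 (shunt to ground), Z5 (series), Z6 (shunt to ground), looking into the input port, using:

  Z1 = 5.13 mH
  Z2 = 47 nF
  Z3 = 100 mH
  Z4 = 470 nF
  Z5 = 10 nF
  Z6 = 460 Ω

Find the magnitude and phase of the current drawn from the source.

Step 1 — Angular frequency: ω = 2π·f = 2π·31.7 = 199.2 rad/s.
Step 2 — Component impedances:
  Z1: Z = jωL = j·199.2·0.00513 = 0 + j1.022 Ω
  Z2: Z = 1/(jωC) = -j/(ω·C) = 0 - j1.068e+05 Ω
  Z3: Z = jωL = j·199.2·0.1 = 0 + j19.92 Ω
  Z4: Z = 1/(jωC) = -j/(ω·C) = 0 - j1.068e+04 Ω
  Z5: Z = 1/(jωC) = -j/(ω·C) = 0 - j5.021e+05 Ω
  Z6: Z = R = 460 Ω
Step 3 — Ladder network (open output): work backward from the far end, alternating series and parallel combinations. Z_in = 0.1657 - j9509 Ω = 9509∠-90.0° Ω.
Step 4 — Source phasor: V = 5.4∠0.0° V = 5.4 V.
Step 5 — Ohm's law: I = V / Z_total = (5.4) / (0.1657 - j9509) = 9.894e-09 + j0.0005679 A.
Step 6 — Convert to polar: |I| = 0.0005679 A, ∠I = 90.0°.

I = 0.0005679∠90.0° A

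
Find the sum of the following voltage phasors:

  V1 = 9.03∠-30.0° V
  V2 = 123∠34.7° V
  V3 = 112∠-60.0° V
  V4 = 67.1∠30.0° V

Step 1 — Convert each phasor to rectangular form:
  V1 = 9.03·(cos(-30.0°) + j·sin(-30.0°)) = 7.82 - j4.515 V
  V2 = 123·(cos(34.7°) + j·sin(34.7°)) = 101.1 + j70.02 V
  V3 = 112·(cos(-60.0°) + j·sin(-60.0°)) = 56 - j96.99 V
  V4 = 67.1·(cos(30.0°) + j·sin(30.0°)) = 58.11 + j33.55 V
Step 2 — Sum components: V_total = 223.1 + j2.062 V.
Step 3 — Convert to polar: |V_total| = 223.1 V, ∠V_total = 0.5°.

V_total = 223.1∠0.5° V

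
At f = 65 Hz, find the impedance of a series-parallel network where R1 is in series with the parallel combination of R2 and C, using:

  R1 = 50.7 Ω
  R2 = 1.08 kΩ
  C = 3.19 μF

Step 1 — Angular frequency: ω = 2π·f = 2π·65 = 408.4 rad/s.
Step 2 — Component impedances:
  R1: Z = R = 50.7 Ω
  R2: Z = R = 1080 Ω
  C: Z = 1/(jωC) = -j/(ω·C) = 0 - j767.6 Ω
Step 3 — Parallel branch: R2 || C = 1/(1/R2 + 1/C) = 362.4 - j510 Ω.
Step 4 — Series with R1: Z_total = R1 + (R2 || C) = 413.1 - j510 Ω = 656.3∠-51.0° Ω.

Z = 413.1 - j510 Ω = 656.3∠-51.0° Ω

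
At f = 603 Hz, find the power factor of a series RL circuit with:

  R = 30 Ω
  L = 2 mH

Step 1 — Angular frequency: ω = 2π·f = 2π·603 = 3789 rad/s.
Step 2 — Component impedances:
  R: Z = R = 30 Ω
  L: Z = jωL = j·3789·0.002 = 0 + j7.578 Ω
Step 3 — Series combination: Z_total = R + L = 30 + j7.578 Ω = 30.94∠14.2° Ω.
Step 4 — Power factor: PF = cos(φ) = Re(Z)/|Z| = 30/30.94 = 0.9696.
Step 5 — Type: Im(Z) = 7.578 ⇒ lagging (phase φ = 14.2°).

PF = 0.9696 (lagging, φ = 14.2°)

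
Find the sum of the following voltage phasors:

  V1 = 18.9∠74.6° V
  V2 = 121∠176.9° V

Step 1 — Convert each phasor to rectangular form:
  V1 = 18.9·(cos(74.6°) + j·sin(74.6°)) = 5.019 + j18.22 V
  V2 = 121·(cos(176.9°) + j·sin(176.9°)) = -120.8 + j6.544 V
Step 2 — Sum components: V_total = -115.8 + j24.76 V.
Step 3 — Convert to polar: |V_total| = 118.4 V, ∠V_total = 167.9°.

V_total = 118.4∠167.9° V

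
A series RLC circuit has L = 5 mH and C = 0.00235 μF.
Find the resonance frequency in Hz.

Step 1 — Resonance condition Im(Z)=0 gives ω₀ = 1/√(LC).
Step 2 — ω₀ = 1/√(0.005·2.35e-09) = 2.917e+05 rad/s.
Step 3 — f₀ = ω₀/(2π) = 4.643e+04 Hz.

f₀ = 4.643e+04 Hz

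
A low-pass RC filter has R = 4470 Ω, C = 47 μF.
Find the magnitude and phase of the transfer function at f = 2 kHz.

Step 1 — Angular frequency: ω = 2π·2000 = 1.257e+04 rad/s.
Step 2 — Transfer function: H(jω) = 1/(1 + jωRC).
Step 3 — Denominator: 1 + jωRC = 1 + j·1.257e+04·4470·4.7e-05 = 1 + j2640.
Step 4 — H = 1.435e-07 - j0.0003788.
Step 5 — Magnitude: |H| = 0.0003788 (-68.4 dB); phase: φ = -90.0°.

|H| = 0.0003788 (-68.4 dB), φ = -90.0°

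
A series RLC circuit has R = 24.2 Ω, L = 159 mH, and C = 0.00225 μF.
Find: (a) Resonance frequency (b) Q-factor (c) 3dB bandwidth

Step 1 — Resonance: ω₀ = 1/√(LC) = 1/√(0.159·2.25e-09) = 5.287e+04 rad/s.
Step 2 — f₀ = ω₀/(2π) = 8415 Hz.
Step 3 — Series Q: Q = ω₀L/R = 5.287e+04·0.159/24.2 = 347.4.
Step 4 — Bandwidth: Δω = ω₀/Q = 152.2 rad/s; BW = Δω/(2π) = 24.22 Hz.

(a) f₀ = 8415 Hz  (b) Q = 347.4  (c) BW = 24.22 Hz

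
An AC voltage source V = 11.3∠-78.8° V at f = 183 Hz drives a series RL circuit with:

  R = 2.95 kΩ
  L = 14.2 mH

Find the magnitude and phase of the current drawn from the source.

Step 1 — Angular frequency: ω = 2π·f = 2π·183 = 1150 rad/s.
Step 2 — Component impedances:
  R: Z = R = 2950 Ω
  L: Z = jωL = j·1150·0.0142 = 0 + j16.33 Ω
Step 3 — Series combination: Z_total = R + L = 2950 + j16.33 Ω = 2950∠0.3° Ω.
Step 4 — Source phasor: V = 11.3∠-78.8° V = 2.195 - j11.08 V.
Step 5 — Ohm's law: I = V / Z_total = (2.195 - j11.08) / (2950 + j16.33) = 0.0007232 - j0.003762 A.
Step 6 — Convert to polar: |I| = 0.00383 A, ∠I = -79.1°.

I = 0.00383∠-79.1° A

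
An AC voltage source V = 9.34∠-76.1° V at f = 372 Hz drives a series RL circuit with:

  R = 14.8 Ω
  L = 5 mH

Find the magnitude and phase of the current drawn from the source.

Step 1 — Angular frequency: ω = 2π·f = 2π·372 = 2337 rad/s.
Step 2 — Component impedances:
  R: Z = R = 14.8 Ω
  L: Z = jωL = j·2337·0.005 = 0 + j11.69 Ω
Step 3 — Series combination: Z_total = R + L = 14.8 + j11.69 Ω = 18.86∠38.3° Ω.
Step 4 — Source phasor: V = 9.34∠-76.1° V = 2.244 - j9.066 V.
Step 5 — Ohm's law: I = V / Z_total = (2.244 - j9.066) / (14.8 + j11.69) = -0.2046 - j0.4511 A.
Step 6 — Convert to polar: |I| = 0.4953 A, ∠I = -114.4°.

I = 0.4953∠-114.4° A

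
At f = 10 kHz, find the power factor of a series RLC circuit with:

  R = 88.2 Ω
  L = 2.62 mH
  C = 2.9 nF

Step 1 — Angular frequency: ω = 2π·f = 2π·1e+04 = 6.283e+04 rad/s.
Step 2 — Component impedances:
  R: Z = R = 88.2 Ω
  L: Z = jωL = j·6.283e+04·0.00262 = 0 + j164.6 Ω
  C: Z = 1/(jωC) = -j/(ω·C) = 0 - j5488 Ω
Step 3 — Series combination: Z_total = R + L + C = 88.2 - j5323 Ω = 5324∠-89.1° Ω.
Step 4 — Power factor: PF = cos(φ) = Re(Z)/|Z| = 88.2/5324 = 0.01657.
Step 5 — Type: Im(Z) = -5323 ⇒ leading (phase φ = -89.1°).

PF = 0.01657 (leading, φ = -89.1°)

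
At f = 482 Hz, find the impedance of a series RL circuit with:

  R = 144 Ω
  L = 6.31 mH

Step 1 — Angular frequency: ω = 2π·f = 2π·482 = 3028 rad/s.
Step 2 — Component impedances:
  R: Z = R = 144 Ω
  L: Z = jωL = j·3028·0.00631 = 0 + j19.11 Ω
Step 3 — Series combination: Z_total = R + L = 144 + j19.11 Ω = 145.3∠7.6° Ω.

Z = 144 + j19.11 Ω = 145.3∠7.6° Ω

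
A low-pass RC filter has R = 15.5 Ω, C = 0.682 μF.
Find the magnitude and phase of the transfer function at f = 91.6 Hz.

Step 1 — Angular frequency: ω = 2π·91.6 = 575.5 rad/s.
Step 2 — Transfer function: H(jω) = 1/(1 + jωRC).
Step 3 — Denominator: 1 + jωRC = 1 + j·575.5·15.5·6.82e-07 = 1 + j0.006084.
Step 4 — H = 1 - j0.006084.
Step 5 — Magnitude: |H| = 1 (-0.0 dB); phase: φ = -0.3°.

|H| = 1 (-0.0 dB), φ = -0.3°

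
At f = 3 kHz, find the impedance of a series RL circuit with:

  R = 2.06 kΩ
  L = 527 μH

Step 1 — Angular frequency: ω = 2π·f = 2π·3000 = 1.885e+04 rad/s.
Step 2 — Component impedances:
  R: Z = R = 2060 Ω
  L: Z = jωL = j·1.885e+04·0.000527 = 0 + j9.934 Ω
Step 3 — Series combination: Z_total = R + L = 2060 + j9.934 Ω = 2060∠0.3° Ω.

Z = 2060 + j9.934 Ω = 2060∠0.3° Ω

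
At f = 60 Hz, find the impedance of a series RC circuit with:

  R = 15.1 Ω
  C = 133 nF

Step 1 — Angular frequency: ω = 2π·f = 2π·60 = 377 rad/s.
Step 2 — Component impedances:
  R: Z = R = 15.1 Ω
  C: Z = 1/(jωC) = -j/(ω·C) = 0 - j1.994e+04 Ω
Step 3 — Series combination: Z_total = R + C = 15.1 - j1.994e+04 Ω = 1.994e+04∠-90.0° Ω.

Z = 15.1 - j1.994e+04 Ω = 1.994e+04∠-90.0° Ω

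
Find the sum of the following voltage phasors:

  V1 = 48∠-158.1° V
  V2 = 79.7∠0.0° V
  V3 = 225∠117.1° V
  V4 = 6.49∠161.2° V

Step 1 — Convert each phasor to rectangular form:
  V1 = 48·(cos(-158.1°) + j·sin(-158.1°)) = -44.54 - j17.9 V
  V2 = 79.7·(cos(0.0°) + j·sin(0.0°)) = 79.7 V
  V3 = 225·(cos(117.1°) + j·sin(117.1°)) = -102.5 + j200.3 V
  V4 = 6.49·(cos(161.2°) + j·sin(161.2°)) = -6.144 + j2.092 V
Step 2 — Sum components: V_total = -73.48 + j184.5 V.
Step 3 — Convert to polar: |V_total| = 198.6 V, ∠V_total = 111.7°.

V_total = 198.6∠111.7° V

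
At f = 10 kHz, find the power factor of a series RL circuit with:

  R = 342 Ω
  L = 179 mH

Step 1 — Angular frequency: ω = 2π·f = 2π·1e+04 = 6.283e+04 rad/s.
Step 2 — Component impedances:
  R: Z = R = 342 Ω
  L: Z = jωL = j·6.283e+04·0.179 = 0 + j1.125e+04 Ω
Step 3 — Series combination: Z_total = R + L = 342 + j1.125e+04 Ω = 1.125e+04∠88.3° Ω.
Step 4 — Power factor: PF = cos(φ) = Re(Z)/|Z| = 342/11252 = 0.03039.
Step 5 — Type: Im(Z) = 1.125e+04 ⇒ lagging (phase φ = 88.3°).

PF = 0.03039 (lagging, φ = 88.3°)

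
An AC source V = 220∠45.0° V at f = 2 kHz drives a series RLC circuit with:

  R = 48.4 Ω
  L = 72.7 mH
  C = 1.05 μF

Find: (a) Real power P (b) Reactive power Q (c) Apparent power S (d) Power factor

Step 1 — Angular frequency: ω = 2π·f = 2π·2000 = 1.257e+04 rad/s.
Step 2 — Component impedances:
  R: Z = R = 48.4 Ω
  L: Z = jωL = j·1.257e+04·0.0727 = 0 + j913.6 Ω
  C: Z = 1/(jωC) = -j/(ω·C) = 0 - j75.79 Ω
Step 3 — Series combination: Z_total = R + L + C = 48.4 + j837.8 Ω = 839.2∠86.7° Ω.
Step 4 — Source phasor: V = 220∠45.0° V = 155.6 + j155.6 V.
Step 5 — Current: I = V / Z = 0.1958 - j0.1744 A = 0.2622∠-41.7° A.
Step 6 — Complex power: S = V·I* = 3.326 + j57.58 VA.
Step 7 — Real power: P = Re(S) = 3.326 W.
Step 8 — Reactive power: Q = Im(S) = 57.58 VAR.
Step 9 — Apparent power: |S| = 57.68 VA.
Step 10 — Power factor: PF = P/|S| = 0.05768 (lagging).

(a) P = 3.326 W  (b) Q = 57.58 VAR  (c) S = 57.68 VA  (d) PF = 0.05768 (lagging)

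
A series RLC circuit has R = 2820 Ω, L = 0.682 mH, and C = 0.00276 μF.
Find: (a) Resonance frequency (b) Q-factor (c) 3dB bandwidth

Step 1 — Resonance condition Im(Z)=0 gives ω₀ = 1/√(LC).
Step 2 — ω₀ = 1/√(0.000682·2.76e-09) = 7.289e+05 rad/s.
Step 3 — f₀ = ω₀/(2π) = 1.16e+05 Hz.
Step 4 — Series Q: Q = ω₀L/R = 7.289e+05·0.000682/2820 = 0.1763.
Step 5 — 3dB bandwidth: Δω = ω₀/Q = 4.135e+06 rad/s; BW = Δω/(2π) = 6.581e+05 Hz.

(a) f₀ = 1.16e+05 Hz  (b) Q = 0.1763  (c) BW = 6.581e+05 Hz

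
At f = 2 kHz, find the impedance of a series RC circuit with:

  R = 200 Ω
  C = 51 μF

Step 1 — Angular frequency: ω = 2π·f = 2π·2000 = 1.257e+04 rad/s.
Step 2 — Component impedances:
  R: Z = R = 200 Ω
  C: Z = 1/(jωC) = -j/(ω·C) = 0 - j1.56 Ω
Step 3 — Series combination: Z_total = R + C = 200 - j1.56 Ω = 200∠-0.4° Ω.

Z = 200 - j1.56 Ω = 200∠-0.4° Ω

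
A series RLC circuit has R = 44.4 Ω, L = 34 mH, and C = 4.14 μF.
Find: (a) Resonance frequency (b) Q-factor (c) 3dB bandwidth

Step 1 — Resonance condition Im(Z)=0 gives ω₀ = 1/√(LC).
Step 2 — ω₀ = 1/√(0.034·4.14e-06) = 2665 rad/s.
Step 3 — f₀ = ω₀/(2π) = 424.2 Hz.
Step 4 — Series Q: Q = ω₀L/R = 2665·0.034/44.4 = 2.041.
Step 5 — 3dB bandwidth: Δω = ω₀/Q = 1306 rad/s; BW = Δω/(2π) = 207.8 Hz.

(a) f₀ = 424.2 Hz  (b) Q = 2.041  (c) BW = 207.8 Hz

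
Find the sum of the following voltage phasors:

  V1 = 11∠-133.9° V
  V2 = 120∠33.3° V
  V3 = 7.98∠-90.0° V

Step 1 — Convert each phasor to rectangular form:
  V1 = 11·(cos(-133.9°) + j·sin(-133.9°)) = -7.627 - j7.926 V
  V2 = 120·(cos(33.3°) + j·sin(33.3°)) = 100.3 + j65.88 V
  V3 = 7.98·(cos(-90.0°) + j·sin(-90.0°)) = 0 - j7.98 V
Step 2 — Sum components: V_total = 92.67 + j49.98 V.
Step 3 — Convert to polar: |V_total| = 105.3 V, ∠V_total = 28.3°.

V_total = 105.3∠28.3° V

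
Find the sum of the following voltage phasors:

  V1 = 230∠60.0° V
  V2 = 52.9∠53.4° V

Step 1 — Convert each phasor to rectangular form:
  V1 = 230·(cos(60.0°) + j·sin(60.0°)) = 115 + j199.2 V
  V2 = 52.9·(cos(53.4°) + j·sin(53.4°)) = 31.54 + j42.47 V
Step 2 — Sum components: V_total = 146.5 + j241.7 V.
Step 3 — Convert to polar: |V_total| = 282.6 V, ∠V_total = 58.8°.

V_total = 282.6∠58.8° V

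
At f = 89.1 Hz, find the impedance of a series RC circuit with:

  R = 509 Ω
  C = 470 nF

Step 1 — Angular frequency: ω = 2π·f = 2π·89.1 = 559.8 rad/s.
Step 2 — Component impedances:
  R: Z = R = 509 Ω
  C: Z = 1/(jωC) = -j/(ω·C) = 0 - j3801 Ω
Step 3 — Series combination: Z_total = R + C = 509 - j3801 Ω = 3834∠-82.4° Ω.

Z = 509 - j3801 Ω = 3834∠-82.4° Ω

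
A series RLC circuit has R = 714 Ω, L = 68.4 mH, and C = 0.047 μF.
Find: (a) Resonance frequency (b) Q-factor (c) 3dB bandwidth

Step 1 — Resonance: ω₀ = 1/√(LC) = 1/√(0.0684·4.7e-08) = 1.764e+04 rad/s.
Step 2 — f₀ = ω₀/(2π) = 2807 Hz.
Step 3 — Series Q: Q = ω₀L/R = 1.764e+04·0.0684/714 = 1.69.
Step 4 — Bandwidth: Δω = ω₀/Q = 1.044e+04 rad/s; BW = Δω/(2π) = 1661 Hz.

(a) f₀ = 2807 Hz  (b) Q = 1.69  (c) BW = 1661 Hz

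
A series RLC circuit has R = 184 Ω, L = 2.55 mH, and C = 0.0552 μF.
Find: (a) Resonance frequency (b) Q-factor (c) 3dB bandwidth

Step 1 — Resonance: ω₀ = 1/√(LC) = 1/√(0.00255·5.52e-08) = 8.429e+04 rad/s.
Step 2 — f₀ = ω₀/(2π) = 1.341e+04 Hz.
Step 3 — Series Q: Q = ω₀L/R = 8.429e+04·0.00255/184 = 1.168.
Step 4 — Bandwidth: Δω = ω₀/Q = 7.216e+04 rad/s; BW = Δω/(2π) = 1.148e+04 Hz.

(a) f₀ = 1.341e+04 Hz  (b) Q = 1.168  (c) BW = 1.148e+04 Hz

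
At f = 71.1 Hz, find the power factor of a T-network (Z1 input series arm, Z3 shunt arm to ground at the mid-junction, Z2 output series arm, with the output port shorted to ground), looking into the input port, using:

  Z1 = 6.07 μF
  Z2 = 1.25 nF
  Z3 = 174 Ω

Step 1 — Angular frequency: ω = 2π·f = 2π·71.1 = 446.7 rad/s.
Step 2 — Component impedances:
  Z1: Z = 1/(jωC) = -j/(ω·C) = 0 - j368.8 Ω
  Z2: Z = 1/(jωC) = -j/(ω·C) = 0 - j1.791e+06 Ω
  Z3: Z = R = 174 Ω
Step 3 — With the output port shorted to ground, the output series arm Z2 runs from the junction to ground; the shunt arm Z3 also runs from the junction to ground. They appear in parallel: Z3 || Z2 = 174 - j0.01691 Ω.
Step 4 — Series with input arm Z1: Z_in = Z1 + (Z3 || Z2) = 174 - j368.8 Ω = 407.8∠-64.7° Ω.
Step 5 — Power factor: PF = cos(φ) = Re(Z)/|Z| = 174/407.8 = 0.4267.
Step 6 — Type: Im(Z) = -368.8 ⇒ leading (phase φ = -64.7°).

PF = 0.4267 (leading, φ = -64.7°)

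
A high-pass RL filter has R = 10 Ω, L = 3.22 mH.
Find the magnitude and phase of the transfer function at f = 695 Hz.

Step 1 — Angular frequency: ω = 2π·695 = 4367 rad/s.
Step 2 — Transfer function: H(jω) = jωL/(R + jωL).
Step 3 — Numerator jωL = j·14.06; denominator R + jωL = 10 + j14.06.
Step 4 — H = 0.6641 + j0.4723.
Step 5 — Magnitude: |H| = 0.8149 (-1.8 dB); phase: φ = 35.4°.

|H| = 0.8149 (-1.8 dB), φ = 35.4°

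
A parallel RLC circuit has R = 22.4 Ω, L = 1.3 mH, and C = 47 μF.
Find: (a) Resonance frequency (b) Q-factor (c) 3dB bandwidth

Step 1 — Resonance: ω₀ = 1/√(LC) = 1/√(0.0013·4.7e-05) = 4046 rad/s.
Step 2 — f₀ = ω₀/(2π) = 643.9 Hz.
Step 3 — Parallel Q: Q = R/(ω₀L) = 22.4/(4046·0.0013) = 4.259.
Step 4 — Bandwidth: Δω = ω₀/Q = 949.8 rad/s; BW = Δω/(2π) = 151.2 Hz.

(a) f₀ = 643.9 Hz  (b) Q = 4.259  (c) BW = 151.2 Hz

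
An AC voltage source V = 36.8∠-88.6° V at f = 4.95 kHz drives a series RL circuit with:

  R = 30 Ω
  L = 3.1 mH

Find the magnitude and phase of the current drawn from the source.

Step 1 — Angular frequency: ω = 2π·f = 2π·4950 = 3.11e+04 rad/s.
Step 2 — Component impedances:
  R: Z = R = 30 Ω
  L: Z = jωL = j·3.11e+04·0.0031 = 0 + j96.42 Ω
Step 3 — Series combination: Z_total = R + L = 30 + j96.42 Ω = 101∠72.7° Ω.
Step 4 — Source phasor: V = 36.8∠-88.6° V = 0.8991 - j36.79 V.
Step 5 — Ohm's law: I = V / Z_total = (0.8991 - j36.79) / (30 + j96.42) = -0.3452 - j0.1167 A.
Step 6 — Convert to polar: |I| = 0.3644 A, ∠I = -161.3°.

I = 0.3644∠-161.3° A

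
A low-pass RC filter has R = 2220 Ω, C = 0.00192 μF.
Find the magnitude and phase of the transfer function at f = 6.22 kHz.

Step 1 — Angular frequency: ω = 2π·6220 = 3.908e+04 rad/s.
Step 2 — Transfer function: H(jω) = 1/(1 + jωRC).
Step 3 — Denominator: 1 + jωRC = 1 + j·3.908e+04·2220·1.92e-09 = 1 + j0.1666.
Step 4 — H = 0.973 - j0.1621.
Step 5 — Magnitude: |H| = 0.9864 (-0.1 dB); phase: φ = -9.5°.

|H| = 0.9864 (-0.1 dB), φ = -9.5°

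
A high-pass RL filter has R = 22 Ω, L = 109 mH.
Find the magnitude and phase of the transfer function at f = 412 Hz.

Step 1 — Angular frequency: ω = 2π·412 = 2589 rad/s.
Step 2 — Transfer function: H(jω) = jωL/(R + jωL).
Step 3 — Numerator jωL = j·282.2; denominator R + jωL = 22 + j282.2.
Step 4 — H = 0.994 + j0.0775.
Step 5 — Magnitude: |H| = 0.997 (-0.0 dB); phase: φ = 4.5°.

|H| = 0.997 (-0.0 dB), φ = 4.5°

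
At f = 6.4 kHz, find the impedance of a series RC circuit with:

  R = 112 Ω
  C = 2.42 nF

Step 1 — Angular frequency: ω = 2π·f = 2π·6400 = 4.021e+04 rad/s.
Step 2 — Component impedances:
  R: Z = R = 112 Ω
  C: Z = 1/(jωC) = -j/(ω·C) = 0 - j1.028e+04 Ω
Step 3 — Series combination: Z_total = R + C = 112 - j1.028e+04 Ω = 1.028e+04∠-89.4° Ω.

Z = 112 - j1.028e+04 Ω = 1.028e+04∠-89.4° Ω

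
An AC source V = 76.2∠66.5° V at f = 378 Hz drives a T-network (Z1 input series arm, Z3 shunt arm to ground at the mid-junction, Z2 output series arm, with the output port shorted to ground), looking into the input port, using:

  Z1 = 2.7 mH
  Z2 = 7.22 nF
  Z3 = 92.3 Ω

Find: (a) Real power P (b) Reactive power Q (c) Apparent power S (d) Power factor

Step 1 — Angular frequency: ω = 2π·f = 2π·378 = 2375 rad/s.
Step 2 — Component impedances:
  Z1: Z = jωL = j·2375·0.0027 = 0 + j6.413 Ω
  Z2: Z = 1/(jωC) = -j/(ω·C) = 0 - j5.832e+04 Ω
  Z3: Z = R = 92.3 Ω
Step 3 — With the output port shorted to ground, the output series arm Z2 runs from the junction to ground; the shunt arm Z3 also runs from the junction to ground. They appear in parallel: Z3 || Z2 = 92.3 - j0.1461 Ω.
Step 4 — Series with input arm Z1: Z_in = Z1 + (Z3 || Z2) = 92.3 + j6.267 Ω = 92.51∠3.9° Ω.
Step 5 — Source phasor: V = 76.2∠66.5° V = 30.38 + j69.88 V.
Step 6 — Current: I = V / Z = 0.3789 + j0.7314 A = 0.8237∠62.6° A.
Step 7 — Complex power: S = V·I* = 62.62 + j4.251 VA.
Step 8 — Real power: P = Re(S) = 62.62 W.
Step 9 — Reactive power: Q = Im(S) = 4.251 VAR.
Step 10 — Apparent power: |S| = 62.76 VA.
Step 11 — Power factor: PF = P/|S| = 0.9977 (lagging).

(a) P = 62.62 W  (b) Q = 4.251 VAR  (c) S = 62.76 VA  (d) PF = 0.9977 (lagging)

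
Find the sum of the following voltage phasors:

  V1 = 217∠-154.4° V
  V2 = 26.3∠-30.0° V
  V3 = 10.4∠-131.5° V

Step 1 — Convert each phasor to rectangular form:
  V1 = 217·(cos(-154.4°) + j·sin(-154.4°)) = -195.7 - j93.76 V
  V2 = 26.3·(cos(-30.0°) + j·sin(-30.0°)) = 22.78 - j13.15 V
  V3 = 10.4·(cos(-131.5°) + j·sin(-131.5°)) = -6.891 - j7.789 V
Step 2 — Sum components: V_total = -179.8 - j114.7 V.
Step 3 — Convert to polar: |V_total| = 213.3 V, ∠V_total = -147.5°.

V_total = 213.3∠-147.5° V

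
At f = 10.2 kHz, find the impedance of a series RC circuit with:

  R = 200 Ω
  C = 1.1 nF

Step 1 — Angular frequency: ω = 2π·f = 2π·1.02e+04 = 6.409e+04 rad/s.
Step 2 — Component impedances:
  R: Z = R = 200 Ω
  C: Z = 1/(jωC) = -j/(ω·C) = 0 - j1.418e+04 Ω
Step 3 — Series combination: Z_total = R + C = 200 - j1.418e+04 Ω = 1.419e+04∠-89.2° Ω.

Z = 200 - j1.418e+04 Ω = 1.419e+04∠-89.2° Ω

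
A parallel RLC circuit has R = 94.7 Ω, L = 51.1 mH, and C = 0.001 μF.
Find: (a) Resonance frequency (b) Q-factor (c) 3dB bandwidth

Step 1 — Resonance: ω₀ = 1/√(LC) = 1/√(0.0511·1e-09) = 1.399e+05 rad/s.
Step 2 — f₀ = ω₀/(2π) = 2.226e+04 Hz.
Step 3 — Parallel Q: Q = R/(ω₀L) = 94.7/(1.399e+05·0.0511) = 0.01325.
Step 4 — Bandwidth: Δω = ω₀/Q = 1.056e+07 rad/s; BW = Δω/(2π) = 1.681e+06 Hz.

(a) f₀ = 2.226e+04 Hz  (b) Q = 0.01325  (c) BW = 1.681e+06 Hz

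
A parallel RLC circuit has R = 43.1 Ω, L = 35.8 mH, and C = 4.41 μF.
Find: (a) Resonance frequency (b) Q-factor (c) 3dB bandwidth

Step 1 — Resonance: ω₀ = 1/√(LC) = 1/√(0.0358·4.41e-06) = 2517 rad/s.
Step 2 — f₀ = ω₀/(2π) = 400.6 Hz.
Step 3 — Parallel Q: Q = R/(ω₀L) = 43.1/(2517·0.0358) = 0.4784.
Step 4 — Bandwidth: Δω = ω₀/Q = 5261 rad/s; BW = Δω/(2π) = 837.3 Hz.

(a) f₀ = 400.6 Hz  (b) Q = 0.4784  (c) BW = 837.3 Hz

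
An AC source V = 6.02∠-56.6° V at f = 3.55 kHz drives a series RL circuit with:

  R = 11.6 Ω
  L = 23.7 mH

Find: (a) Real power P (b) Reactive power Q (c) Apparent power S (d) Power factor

Step 1 — Angular frequency: ω = 2π·f = 2π·3550 = 2.231e+04 rad/s.
Step 2 — Component impedances:
  R: Z = R = 11.6 Ω
  L: Z = jωL = j·2.231e+04·0.0237 = 0 + j528.6 Ω
Step 3 — Series combination: Z_total = R + L = 11.6 + j528.6 Ω = 528.8∠88.7° Ω.
Step 4 — Source phasor: V = 6.02∠-56.6° V = 3.314 - j5.026 V.
Step 5 — Current: I = V / Z = -0.009365 - j0.006474 A = 0.01139∠-145.3° A.
Step 6 — Complex power: S = V·I* = 0.001504 + j0.06852 VA.
Step 7 — Real power: P = Re(S) = 0.001504 W.
Step 8 — Reactive power: Q = Im(S) = 0.06852 VAR.
Step 9 — Apparent power: |S| = 0.06854 VA.
Step 10 — Power factor: PF = P/|S| = 0.02194 (lagging).

(a) P = 0.001504 W  (b) Q = 0.06852 VAR  (c) S = 0.06854 VA  (d) PF = 0.02194 (lagging)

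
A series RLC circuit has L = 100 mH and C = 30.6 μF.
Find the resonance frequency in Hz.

Step 1 — Resonance condition Im(Z)=0 gives ω₀ = 1/√(LC).
Step 2 — ω₀ = 1/√(0.1·3.06e-05) = 571.7 rad/s.
Step 3 — f₀ = ω₀/(2π) = 90.98 Hz.

f₀ = 90.98 Hz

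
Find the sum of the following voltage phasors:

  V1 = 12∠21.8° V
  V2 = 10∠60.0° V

Step 1 — Convert each phasor to rectangular form:
  V1 = 12·(cos(21.8°) + j·sin(21.8°)) = 11.14 + j4.456 V
  V2 = 10·(cos(60.0°) + j·sin(60.0°)) = 5 + j8.66 V
Step 2 — Sum components: V_total = 16.14 + j13.12 V.
Step 3 — Convert to polar: |V_total| = 20.8 V, ∠V_total = 39.1°.

V_total = 20.8∠39.1° V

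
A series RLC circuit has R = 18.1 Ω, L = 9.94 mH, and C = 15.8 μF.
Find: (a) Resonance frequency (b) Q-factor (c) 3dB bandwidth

Step 1 — Resonance condition Im(Z)=0 gives ω₀ = 1/√(LC).
Step 2 — ω₀ = 1/√(0.00994·1.58e-05) = 2523 rad/s.
Step 3 — f₀ = ω₀/(2π) = 401.6 Hz.
Step 4 — Series Q: Q = ω₀L/R = 2523·0.00994/18.1 = 1.386.
Step 5 — 3dB bandwidth: Δω = ω₀/Q = 1821 rad/s; BW = Δω/(2π) = 289.8 Hz.

(a) f₀ = 401.6 Hz  (b) Q = 1.386  (c) BW = 289.8 Hz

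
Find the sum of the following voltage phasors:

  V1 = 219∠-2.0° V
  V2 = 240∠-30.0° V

Step 1 — Convert each phasor to rectangular form:
  V1 = 219·(cos(-2.0°) + j·sin(-2.0°)) = 218.9 - j7.643 V
  V2 = 240·(cos(-30.0°) + j·sin(-30.0°)) = 207.8 - j120 V
Step 2 — Sum components: V_total = 426.7 - j127.6 V.
Step 3 — Convert to polar: |V_total| = 445.4 V, ∠V_total = -16.7°.

V_total = 445.4∠-16.7° V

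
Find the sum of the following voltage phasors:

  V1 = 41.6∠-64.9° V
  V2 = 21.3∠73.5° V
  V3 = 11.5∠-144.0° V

Step 1 — Convert each phasor to rectangular form:
  V1 = 41.6·(cos(-64.9°) + j·sin(-64.9°)) = 17.65 - j37.67 V
  V2 = 21.3·(cos(73.5°) + j·sin(73.5°)) = 6.05 + j20.42 V
  V3 = 11.5·(cos(-144.0°) + j·sin(-144.0°)) = -9.304 - j6.76 V
Step 2 — Sum components: V_total = 14.39 - j24.01 V.
Step 3 — Convert to polar: |V_total| = 27.99 V, ∠V_total = -59.1°.

V_total = 27.99∠-59.1° V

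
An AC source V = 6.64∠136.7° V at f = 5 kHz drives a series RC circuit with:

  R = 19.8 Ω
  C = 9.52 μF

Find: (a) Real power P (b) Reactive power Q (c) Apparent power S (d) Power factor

Step 1 — Angular frequency: ω = 2π·f = 2π·5000 = 3.142e+04 rad/s.
Step 2 — Component impedances:
  R: Z = R = 19.8 Ω
  C: Z = 1/(jωC) = -j/(ω·C) = 0 - j3.344 Ω
Step 3 — Series combination: Z_total = R + C = 19.8 - j3.344 Ω = 20.08∠-9.6° Ω.
Step 4 — Source phasor: V = 6.64∠136.7° V = -4.832 + j4.554 V.
Step 5 — Current: I = V / Z = -0.2751 + j0.1835 A = 0.3307∠146.3° A.
Step 6 — Complex power: S = V·I* = 2.165 - j0.3656 VA.
Step 7 — Real power: P = Re(S) = 2.165 W.
Step 8 — Reactive power: Q = Im(S) = -0.3656 VAR.
Step 9 — Apparent power: |S| = 2.196 VA.
Step 10 — Power factor: PF = P/|S| = 0.986 (leading).

(a) P = 2.165 W  (b) Q = -0.3656 VAR  (c) S = 2.196 VA  (d) PF = 0.986 (leading)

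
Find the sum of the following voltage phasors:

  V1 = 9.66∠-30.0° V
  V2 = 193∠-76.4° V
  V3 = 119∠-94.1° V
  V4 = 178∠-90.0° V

Step 1 — Convert each phasor to rectangular form:
  V1 = 9.66·(cos(-30.0°) + j·sin(-30.0°)) = 8.366 - j4.83 V
  V2 = 193·(cos(-76.4°) + j·sin(-76.4°)) = 45.38 - j187.6 V
  V3 = 119·(cos(-94.1°) + j·sin(-94.1°)) = -8.508 - j118.7 V
  V4 = 178·(cos(-90.0°) + j·sin(-90.0°)) = 0 - j178 V
Step 2 — Sum components: V_total = 45.24 - j489.1 V.
Step 3 — Convert to polar: |V_total| = 491.2 V, ∠V_total = -84.7°.

V_total = 491.2∠-84.7° V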